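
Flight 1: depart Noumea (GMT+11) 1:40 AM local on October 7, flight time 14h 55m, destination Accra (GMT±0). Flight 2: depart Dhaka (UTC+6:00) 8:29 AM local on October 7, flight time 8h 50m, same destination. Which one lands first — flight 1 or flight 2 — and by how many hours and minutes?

Flight 1 in UTC: 1:40 AM − 11:00 = 2:40 PM on Oct 6.
+14 hours and 55 minutes → arrive 5:35 AM UTC on Oct 7.
Flight 2 in UTC: 8:29 AM − 6:00 = 2:29 AM on Oct 7.
+8 hours 50 minutes → arrive 11:19 AM UTC on Oct 7.
Flight 1 lands earlier by 5 hours 44 minutes.

the first, by 5 hours 44 minutes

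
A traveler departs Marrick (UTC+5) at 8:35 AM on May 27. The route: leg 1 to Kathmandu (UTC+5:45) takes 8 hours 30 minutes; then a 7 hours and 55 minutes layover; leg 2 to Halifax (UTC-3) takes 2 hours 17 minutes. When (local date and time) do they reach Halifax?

7:17 PM on May 27

Convert departure to UTC: 8:35 AM − 5:00 = 3:35 AM UTC on May 27.
Add 8 hours and 30 minutes leg 1 → 12:05 PM UTC.
Add 7 hours 55 minutes layover in Kathmandu → 8:00 PM UTC.
Add 2 hours 17 minutes leg 2 → 10:17 PM UTC.
Halifax is UTC−3:00, so local arrival = 10:17 PM − 3:00 = 7:17 PM on May 27.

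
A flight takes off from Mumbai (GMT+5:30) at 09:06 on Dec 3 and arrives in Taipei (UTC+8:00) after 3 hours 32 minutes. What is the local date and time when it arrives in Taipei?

Taipei is 2:30 ahead of Mumbai.
After 3 hours and 32 minutes it is 12:38 in Mumbai.
Shift by the zone difference: 12:38 + 2:30 = 15:08 on Dec 3 in Taipei.

15:08 on December 3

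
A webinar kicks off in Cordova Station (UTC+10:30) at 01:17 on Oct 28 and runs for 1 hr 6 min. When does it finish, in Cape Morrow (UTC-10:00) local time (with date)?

Convert start to UTC: 01:17 − 10:30 = 14:47 UTC on Oct 27.
Add 1 hour and 6 minutes duration → 15:53 UTC.
Cape Morrow is UTC−10:00, so local end time = 15:53 − 10:00 = 05:53 on Oct 27.

05:53 on October 27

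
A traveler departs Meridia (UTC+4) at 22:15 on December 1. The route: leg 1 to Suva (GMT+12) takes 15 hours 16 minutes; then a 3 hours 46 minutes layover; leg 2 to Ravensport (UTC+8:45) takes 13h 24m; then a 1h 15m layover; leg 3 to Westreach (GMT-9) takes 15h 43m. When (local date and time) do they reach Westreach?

10:39 on Dec 3

Convert departure to UTC: 22:15 − 4:00 = 18:15 UTC on Dec 1.
Add 15 hours 16 minutes leg 1 → 09:31 UTC (Dec 2).
Add 3 hours and 46 minutes layover in Suva → 13:17 UTC.
Add 13 hours and 24 minutes leg 2 → 02:41 UTC (Dec 3).
Add 1 hour 15 minutes layover in Ravensport → 03:56 UTC.
Add 15 hours 43 minutes leg 3 → 19:39 UTC.
Westreach is UTC−9:00, so local arrival = 19:39 − 9:00 = 10:39 on Dec 3.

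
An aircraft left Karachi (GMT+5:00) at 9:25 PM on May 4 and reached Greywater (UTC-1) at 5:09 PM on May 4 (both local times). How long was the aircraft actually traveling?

Greywater is 6:00 behind Karachi.
Clock-face elapsed time (ignoring zones) is −4 hours 16 minutes.
Actual elapsed = −4 hours 16 minutes + 6:00 = 1 hour 44 minutes.

1 hour 44 minutes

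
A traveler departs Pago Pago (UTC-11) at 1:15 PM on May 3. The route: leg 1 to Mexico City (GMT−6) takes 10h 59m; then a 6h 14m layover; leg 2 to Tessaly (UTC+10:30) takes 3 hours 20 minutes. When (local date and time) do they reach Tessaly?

Convert departure to UTC: 1:15 PM + 11:00 = 12:15 AM UTC on May 4.
Add 10 hours and 59 minutes leg 1 → 11:14 AM UTC.
Add 6 hours and 14 minutes layover in Mexico City → 5:28 PM UTC.
Add 3 hours and 20 minutes leg 2 → 8:48 PM UTC.
Tessaly is UTC+10:30, so local arrival = 8:48 PM + 10:30 = 7:18 AM on May 5.

7:18 AM on May 5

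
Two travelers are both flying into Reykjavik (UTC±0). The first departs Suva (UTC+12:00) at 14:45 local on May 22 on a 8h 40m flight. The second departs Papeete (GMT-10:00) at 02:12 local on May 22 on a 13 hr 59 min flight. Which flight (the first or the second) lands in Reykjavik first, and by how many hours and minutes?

Flight 1 in UTC: 14:45 − 12:00 = 02:45 on May 22.
+8 hours 40 minutes → arrive 11:25 UTC on May 22.
Flight 2 in UTC: 02:12 + 10:00 = 12:12 on May 22.
+13 hours 59 minutes → arrive 02:11 UTC on May 23.
Flight 1 lands earlier by 14 hours 46 minutes.

the first, by 14 hours 46 minutes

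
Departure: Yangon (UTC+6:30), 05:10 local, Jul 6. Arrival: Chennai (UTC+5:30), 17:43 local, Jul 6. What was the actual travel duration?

Departure in UTC: 05:10 − 6:30 = 22:40 on Jul 5.
Arrival in UTC: 17:43 − 5:30 = 12:13 on Jul 6.
Elapsed = 12:13 − 22:40 (+1 day) = 13 hours 33 minutes.

13 hours 33 minutes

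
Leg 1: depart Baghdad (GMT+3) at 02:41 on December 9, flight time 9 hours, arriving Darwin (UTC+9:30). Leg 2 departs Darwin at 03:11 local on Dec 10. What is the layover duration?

9 hours

Convert departure to UTC: 02:41 − 3:00 = 23:41 UTC on Dec 8.
Add 9 hours flight time → 08:41 UTC (Dec 9).
Darwin is UTC+9:30, so local arrival = 08:41 + 9:30 = 18:11 on Dec 9.
Layover = 03:11 − 18:11 (+1 day) = 9 hours.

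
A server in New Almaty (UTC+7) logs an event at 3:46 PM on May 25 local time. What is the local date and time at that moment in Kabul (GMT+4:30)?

1:16 PM on May 25

In UTC: 3:46 PM − 7:00 = 8:46 AM on May 25.
Kabul is UTC+4:30: 8:46 AM + 4:30 = 1:16 PM on May 25.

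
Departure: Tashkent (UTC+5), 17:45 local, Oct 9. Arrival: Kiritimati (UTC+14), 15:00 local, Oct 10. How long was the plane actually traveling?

Kiritimati is 9:00 ahead of Tashkent.
Clock-face elapsed time (ignoring zones) is 21 hours 15 minutes.
Actual elapsed = 21 hours 15 minutes − 9:00 = 12 hours 15 minutes.

12 hours 15 minutes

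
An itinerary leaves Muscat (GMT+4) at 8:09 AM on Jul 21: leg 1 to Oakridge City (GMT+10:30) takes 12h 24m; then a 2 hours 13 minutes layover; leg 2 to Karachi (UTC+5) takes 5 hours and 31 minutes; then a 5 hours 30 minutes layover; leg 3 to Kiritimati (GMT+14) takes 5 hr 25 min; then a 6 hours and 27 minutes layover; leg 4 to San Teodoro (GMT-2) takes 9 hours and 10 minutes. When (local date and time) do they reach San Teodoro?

Convert departure to UTC: 8:09 AM − 4:00 = 4:09 AM UTC on Jul 21.
Add 12 hours and 24 minutes leg 1 → 4:33 PM UTC.
Add 2 hours and 13 minutes layover in Oakridge City → 6:46 PM UTC.
Add 5 hours 31 minutes leg 2 → 12:17 AM UTC (Jul 22).
Add 5 hours and 30 minutes layover in Karachi → 5:47 AM UTC.
Add 5 hours and 25 minutes leg 3 → 11:12 AM UTC.
Add 6 hours 27 minutes layover in Kiritimati → 5:39 PM UTC.
Add 9 hours and 10 minutes leg 4 → 2:49 AM UTC (Jul 23).
San Teodoro is UTC−2:00, so local arrival = 2:49 AM − 2:00 = 12:49 AM on Jul 23.

12:49 AM on July 23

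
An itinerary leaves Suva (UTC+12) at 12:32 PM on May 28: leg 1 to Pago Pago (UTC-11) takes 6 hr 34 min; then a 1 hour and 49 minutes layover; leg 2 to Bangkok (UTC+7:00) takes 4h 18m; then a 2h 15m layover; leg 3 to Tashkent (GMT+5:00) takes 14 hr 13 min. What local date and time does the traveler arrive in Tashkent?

10:41 AM on May 29

Convert departure to UTC: 12:32 PM − 12:00 = 12:32 AM UTC on May 28.
Add 6 hours and 34 minutes leg 1 → 7:06 AM UTC.
Add 1 hour 49 minutes layover in Pago Pago → 8:55 AM UTC.
Add 4 hours and 18 minutes leg 2 → 1:13 PM UTC.
Add 2 hours and 15 minutes layover in Bangkok → 3:28 PM UTC.
Add 14 hours 13 minutes leg 3 → 5:41 AM UTC (May 29).
Tashkent is UTC+5:00, so local arrival = 5:41 AM + 5:00 = 10:41 AM on May 29.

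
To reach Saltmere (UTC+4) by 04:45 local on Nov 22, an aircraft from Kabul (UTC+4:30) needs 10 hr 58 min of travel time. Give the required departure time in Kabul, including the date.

18:17 on November 21

Target arrival in UTC: 04:45 − 4:00 = 00:45 on Nov 22.
Subtract 10 hours 58 minutes → departure 13:47 UTC on Nov 21.
Kabul is UTC+4:30: 13:47 + 4:30 = 18:17 on Nov 21.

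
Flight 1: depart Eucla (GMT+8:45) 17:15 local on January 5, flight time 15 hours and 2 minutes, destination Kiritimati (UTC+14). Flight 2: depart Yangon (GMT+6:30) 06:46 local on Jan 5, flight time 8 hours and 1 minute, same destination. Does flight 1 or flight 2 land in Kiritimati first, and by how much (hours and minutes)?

Flight 1 in UTC: 17:15 − 8:45 = 08:30 on Jan 5.
+15 hours and 2 minutes → arrive 23:32 UTC on Jan 5.
Flight 2 in UTC: 06:46 − 6:30 = 00:16 on Jan 5.
+8 hours 1 minute → arrive 08:17 UTC on Jan 5.
Flight 2 lands earlier by 15 hours 15 minutes.

the second, by 15 hours 15 minutes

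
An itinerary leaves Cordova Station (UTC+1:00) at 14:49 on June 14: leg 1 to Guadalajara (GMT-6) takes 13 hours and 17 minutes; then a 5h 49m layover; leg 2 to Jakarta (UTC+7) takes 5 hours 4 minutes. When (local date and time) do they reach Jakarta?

20:59 on Jun 15

Convert departure to UTC: 14:49 − 1:00 = 13:49 UTC on Jun 14.
Add 13 hours and 17 minutes leg 1 → 03:06 UTC (Jun 15).
Add 5 hours 49 minutes layover in Guadalajara → 08:55 UTC.
Add 5 hours and 4 minutes leg 2 → 13:59 UTC.
Jakarta is UTC+7:00, so local arrival = 13:59 + 7:00 = 20:59 on Jun 15.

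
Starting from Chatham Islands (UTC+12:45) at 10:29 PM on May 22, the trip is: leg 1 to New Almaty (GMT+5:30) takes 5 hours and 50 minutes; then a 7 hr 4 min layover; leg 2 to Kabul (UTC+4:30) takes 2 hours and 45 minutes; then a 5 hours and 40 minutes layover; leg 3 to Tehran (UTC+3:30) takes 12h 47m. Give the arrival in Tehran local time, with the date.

Convert departure to UTC: 10:29 PM − 12:45 = 9:44 AM UTC on May 22.
Add 5 hours and 50 minutes leg 1 → 3:34 PM UTC.
Add 7 hours and 4 minutes layover in New Almaty → 10:38 PM UTC.
Add 2 hours 45 minutes leg 2 → 1:23 AM UTC (May 23).
Add 5 hours and 40 minutes layover in Kabul → 7:03 AM UTC.
Add 12 hours 47 minutes leg 3 → 7:50 PM UTC.
Tehran is UTC+3:30, so local arrival = 7:50 PM + 3:30 = 11:20 PM on May 23.

11:20 PM on May 23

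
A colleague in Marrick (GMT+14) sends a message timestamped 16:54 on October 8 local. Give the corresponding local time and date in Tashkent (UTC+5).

Tashkent is 9:00 behind Marrick.
Shift by the zone difference: 16:54 − 9:00 = 07:54 on Oct 8 in Tashkent.

07:54 on Oct 8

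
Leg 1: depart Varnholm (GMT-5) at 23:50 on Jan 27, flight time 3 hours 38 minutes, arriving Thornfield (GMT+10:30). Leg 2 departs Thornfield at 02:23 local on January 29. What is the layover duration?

Convert departure to UTC: 23:50 + 5:00 = 04:50 UTC on Jan 28.
Add 3 hours and 38 minutes flight time → 08:28 UTC.
Thornfield is UTC+10:30, so local arrival = 08:28 + 10:30 = 18:58 on Jan 28.
Layover = 02:23 − 18:58 (+1 day) = 7 hours 25 minutes.

7 hours 25 minutes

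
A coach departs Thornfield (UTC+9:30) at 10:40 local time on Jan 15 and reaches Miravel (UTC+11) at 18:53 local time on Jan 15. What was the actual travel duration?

6 hours 43 minutes

Miravel is 1:30 ahead of Thornfield.
Clock-face elapsed time (ignoring zones) is 8 hours 13 minutes.
Actual elapsed = 8 hours 13 minutes − 1:30 = 6 hours 43 minutes.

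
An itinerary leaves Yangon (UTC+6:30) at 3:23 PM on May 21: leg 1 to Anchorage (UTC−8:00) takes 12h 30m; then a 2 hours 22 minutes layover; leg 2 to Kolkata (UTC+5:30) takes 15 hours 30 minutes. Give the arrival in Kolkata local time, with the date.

Convert departure to UTC: 3:23 PM − 6:30 = 8:53 AM UTC on May 21.
Add 12 hours and 30 minutes leg 1 → 9:23 PM UTC.
Add 2 hours 22 minutes layover in Anchorage → 11:45 PM UTC.
Add 15 hours 30 minutes leg 2 → 3:15 PM UTC (May 22).
Kolkata is UTC+5:30, so local arrival = 3:15 PM + 5:30 = 8:45 PM on May 22.

8:45 PM on May 22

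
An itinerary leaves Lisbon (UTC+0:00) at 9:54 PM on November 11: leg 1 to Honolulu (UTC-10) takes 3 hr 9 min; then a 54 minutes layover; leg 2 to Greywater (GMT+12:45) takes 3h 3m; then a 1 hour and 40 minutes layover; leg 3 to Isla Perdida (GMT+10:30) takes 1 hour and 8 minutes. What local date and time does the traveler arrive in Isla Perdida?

6:18 PM on November 12

Lisbon is at UTC+0, so departure is already 9:54 PM UTC on Nov 11.
Add 3 hours 9 minutes leg 1 → 1:03 AM UTC (Nov 12).
Add 54 minutes layover in Honolulu → 1:57 AM UTC.
Add 3 hours 3 minutes leg 2 → 5:00 AM UTC.
Add 1 hour 40 minutes layover in Greywater → 6:40 AM UTC.
Add 1 hour 8 minutes leg 3 → 7:48 AM UTC.
Isla Perdida is UTC+10:30, so local arrival = 7:48 AM + 10:30 = 6:18 PM on Nov 12.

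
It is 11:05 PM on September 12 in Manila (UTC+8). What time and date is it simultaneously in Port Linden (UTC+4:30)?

7:35 PM on Sep 12

In UTC: 11:05 PM − 8:00 = 3:05 PM on Sep 12.
Port Linden is UTC+4:30: 3:05 PM + 4:30 = 7:35 PM on Sep 12.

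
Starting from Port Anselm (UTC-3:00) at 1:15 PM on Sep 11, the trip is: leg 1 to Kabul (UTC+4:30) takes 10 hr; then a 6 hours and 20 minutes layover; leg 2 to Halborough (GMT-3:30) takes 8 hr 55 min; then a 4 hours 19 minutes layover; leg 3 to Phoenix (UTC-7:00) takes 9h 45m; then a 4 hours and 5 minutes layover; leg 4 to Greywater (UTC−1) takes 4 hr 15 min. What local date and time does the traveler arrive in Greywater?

Convert departure to UTC: 1:15 PM + 3:00 = 4:15 PM UTC on Sep 11.
Add 10 hours leg 1 → 2:15 AM UTC (Sep 12).
Add 6 hours and 20 minutes layover in Kabul → 8:35 AM UTC.
Add 8 hours 55 minutes leg 2 → 5:30 PM UTC.
Add 4 hours and 19 minutes layover in Halborough → 9:49 PM UTC.
Add 9 hours 45 minutes leg 3 → 7:34 AM UTC (Sep 13).
Add 4 hours and 5 minutes layover in Phoenix → 11:39 AM UTC.
Add 4 hours 15 minutes leg 4 → 3:54 PM UTC.
Greywater is UTC−1:00, so local arrival = 3:54 PM − 1:00 = 2:54 PM on Sep 13.

2:54 PM on Sep 13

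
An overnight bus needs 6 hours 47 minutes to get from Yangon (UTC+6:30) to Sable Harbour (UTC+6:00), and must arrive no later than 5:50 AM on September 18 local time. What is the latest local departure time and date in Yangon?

11:33 PM on September 17

Target arrival in UTC: 5:50 AM − 6:00 = 11:50 PM on Sep 17.
Subtract 6 hours and 47 minutes → departure 5:03 PM UTC on Sep 17.
Yangon is UTC+6:30: 5:03 PM + 6:30 = 11:33 PM on Sep 17.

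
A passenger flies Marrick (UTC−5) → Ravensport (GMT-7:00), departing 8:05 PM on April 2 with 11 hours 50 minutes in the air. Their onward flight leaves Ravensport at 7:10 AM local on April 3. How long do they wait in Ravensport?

Convert departure to UTC: 8:05 PM + 5:00 = 1:05 AM UTC on Apr 3.
Add 11 hours 50 minutes flight time → 12:55 PM UTC.
Ravensport is UTC−7:00, so local arrival = 12:55 PM − 7:00 = 5:55 AM on Apr 3.
Layover = 7:10 AM − 5:55 AM = 1 hour 15 minutes.

1 hour 15 minutes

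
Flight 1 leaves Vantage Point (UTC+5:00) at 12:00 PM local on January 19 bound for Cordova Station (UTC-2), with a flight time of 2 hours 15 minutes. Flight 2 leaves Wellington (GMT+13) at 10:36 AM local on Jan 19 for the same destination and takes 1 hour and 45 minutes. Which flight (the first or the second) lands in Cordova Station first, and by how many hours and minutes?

Flight 1 in UTC: 12:00 PM − 5:00 = 7:00 AM on Jan 19.
+2 hours 15 minutes → arrive 9:15 AM UTC on Jan 19.
Flight 2 in UTC: 10:36 AM − 13:00 = 9:36 PM on Jan 18.
+1 hour 45 minutes → arrive 11:21 PM UTC on Jan 18.
Flight 2 lands earlier by 9 hours 54 minutes.

the second, by 9 hours 54 minutes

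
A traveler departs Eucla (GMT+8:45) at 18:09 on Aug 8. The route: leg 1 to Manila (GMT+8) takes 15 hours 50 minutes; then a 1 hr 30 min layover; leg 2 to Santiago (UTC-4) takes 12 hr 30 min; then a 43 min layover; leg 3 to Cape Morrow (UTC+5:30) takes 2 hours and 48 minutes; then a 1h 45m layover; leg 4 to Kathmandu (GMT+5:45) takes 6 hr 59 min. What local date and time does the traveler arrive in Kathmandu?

09:14 on August 10

Convert departure to UTC: 18:09 − 8:45 = 09:24 UTC on Aug 8.
Add 15 hours and 50 minutes leg 1 → 01:14 UTC (Aug 9).
Add 1 hour 30 minutes layover in Manila → 02:44 UTC.
Add 12 hours 30 minutes leg 2 → 15:14 UTC.
Add 43 minutes layover in Santiago → 15:57 UTC.
Add 2 hours and 48 minutes leg 3 → 18:45 UTC.
Add 1 hour and 45 minutes layover in Cape Morrow → 20:30 UTC.
Add 6 hours 59 minutes leg 4 → 03:29 UTC (Aug 10).
Kathmandu is UTC+5:45, so local arrival = 03:29 + 5:45 = 09:14 on Aug 10.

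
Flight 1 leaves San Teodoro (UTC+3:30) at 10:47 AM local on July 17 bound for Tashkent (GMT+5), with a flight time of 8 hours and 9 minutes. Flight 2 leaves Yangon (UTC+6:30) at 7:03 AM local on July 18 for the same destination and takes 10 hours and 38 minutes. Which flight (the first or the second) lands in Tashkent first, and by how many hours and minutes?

the first, by 19 hours 45 minutes

Flight 1 in UTC: 10:47 AM − 3:30 = 7:17 AM on Jul 17.
+8 hours and 9 minutes → arrive 3:26 PM UTC on Jul 17.
Flight 2 in UTC: 7:03 AM − 6:30 = 12:33 AM on Jul 18.
+10 hours 38 minutes → arrive 11:11 AM UTC on Jul 18.
Flight 1 lands earlier by 19 hours 45 minutes.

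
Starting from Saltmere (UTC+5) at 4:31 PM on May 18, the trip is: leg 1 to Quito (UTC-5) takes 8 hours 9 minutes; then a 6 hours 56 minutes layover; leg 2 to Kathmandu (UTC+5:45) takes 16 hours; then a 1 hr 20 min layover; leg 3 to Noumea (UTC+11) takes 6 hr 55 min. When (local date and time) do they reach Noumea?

Convert departure to UTC: 4:31 PM − 5:00 = 11:31 AM UTC on May 18.
Add 8 hours 9 minutes leg 1 → 7:40 PM UTC.
Add 6 hours 56 minutes layover in Quito → 2:36 AM UTC (May 19).
Add 16 hours leg 2 → 6:36 PM UTC.
Add 1 hour and 20 minutes layover in Kathmandu → 7:56 PM UTC.
Add 6 hours 55 minutes leg 3 → 2:51 AM UTC (May 20).
Noumea is UTC+11:00, so local arrival = 2:51 AM + 11:00 = 1:51 PM on May 20.

1:51 PM on May 20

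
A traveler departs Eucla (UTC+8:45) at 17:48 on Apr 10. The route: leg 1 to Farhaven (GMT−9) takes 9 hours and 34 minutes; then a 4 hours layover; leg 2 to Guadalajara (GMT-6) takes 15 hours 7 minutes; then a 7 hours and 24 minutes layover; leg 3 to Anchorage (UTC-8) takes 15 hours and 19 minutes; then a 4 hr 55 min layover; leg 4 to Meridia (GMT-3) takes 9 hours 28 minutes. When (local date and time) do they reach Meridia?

23:50 on Apr 12

Convert departure to UTC: 17:48 − 8:45 = 09:03 UTC on Apr 10.
Add 9 hours and 34 minutes leg 1 → 18:37 UTC.
Add 4 hours layover in Farhaven → 22:37 UTC.
Add 15 hours and 7 minutes leg 2 → 13:44 UTC (Apr 11).
Add 7 hours 24 minutes layover in Guadalajara → 21:08 UTC.
Add 15 hours and 19 minutes leg 3 → 12:27 UTC (Apr 12).
Add 4 hours and 55 minutes layover in Anchorage → 17:22 UTC.
Add 9 hours and 28 minutes leg 4 → 02:50 UTC (Apr 13).
Meridia is UTC−3:00, so local arrival = 02:50 − 3:00 = 23:50 on Apr 12.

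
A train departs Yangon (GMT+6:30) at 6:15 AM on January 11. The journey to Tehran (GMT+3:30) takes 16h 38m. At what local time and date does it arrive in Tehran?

Tehran is 3:00 behind Yangon.
After 16 hours and 38 minutes it is 10:53 PM in Yangon.
Shift by the zone difference: 10:53 PM − 3:00 = 7:53 PM on Jan 11 in Tehran.

7:53 PM on January 11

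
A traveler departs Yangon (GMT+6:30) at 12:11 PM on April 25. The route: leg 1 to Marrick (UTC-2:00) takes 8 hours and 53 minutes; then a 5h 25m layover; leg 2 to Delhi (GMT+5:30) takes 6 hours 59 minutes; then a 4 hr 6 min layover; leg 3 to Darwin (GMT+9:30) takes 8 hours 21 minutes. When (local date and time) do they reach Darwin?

Convert departure to UTC: 12:11 PM − 6:30 = 5:41 AM UTC on Apr 25.
Add 8 hours 53 minutes leg 1 → 2:34 PM UTC.
Add 5 hours 25 minutes layover in Marrick → 7:59 PM UTC.
Add 6 hours 59 minutes leg 2 → 2:58 AM UTC (Apr 26).
Add 4 hours 6 minutes layover in Delhi → 7:04 AM UTC.
Add 8 hours 21 minutes leg 3 → 3:25 PM UTC.
Darwin is UTC+9:30, so local arrival = 3:25 PM + 9:30 = 12:55 AM on Apr 27.

12:55 AM on Apr 27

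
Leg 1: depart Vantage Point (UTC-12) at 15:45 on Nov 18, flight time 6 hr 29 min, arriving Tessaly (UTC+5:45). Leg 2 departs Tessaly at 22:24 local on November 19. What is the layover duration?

Convert departure to UTC: 15:45 + 12:00 = 03:45 UTC on Nov 19.
Add 6 hours 29 minutes flight time → 10:14 UTC.
Tessaly is UTC+5:45, so local arrival = 10:14 + 5:45 = 15:59 on Nov 19.
Layover = 22:24 − 15:59 = 6 hours 25 minutes.

6 hours 25 minutes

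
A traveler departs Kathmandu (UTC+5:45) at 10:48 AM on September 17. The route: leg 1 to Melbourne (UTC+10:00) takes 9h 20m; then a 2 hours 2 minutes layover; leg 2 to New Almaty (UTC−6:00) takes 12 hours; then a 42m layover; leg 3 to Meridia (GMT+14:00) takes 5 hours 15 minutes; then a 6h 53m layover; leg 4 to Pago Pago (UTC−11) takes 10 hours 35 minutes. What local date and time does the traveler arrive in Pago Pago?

4:50 PM on September 18

Convert departure to UTC: 10:48 AM − 5:45 = 5:03 AM UTC on Sep 17.
Add 9 hours 20 minutes leg 1 → 2:23 PM UTC.
Add 2 hours 2 minutes layover in Melbourne → 4:25 PM UTC.
Add 12 hours leg 2 → 4:25 AM UTC (Sep 18).
Add 42 minutes layover in New Almaty → 5:07 AM UTC.
Add 5 hours 15 minutes leg 3 → 10:22 AM UTC.
Add 6 hours and 53 minutes layover in Meridia → 5:15 PM UTC.
Add 10 hours and 35 minutes leg 4 → 3:50 AM UTC (Sep 19).
Pago Pago is UTC−11:00, so local arrival = 3:50 AM − 11:00 = 4:50 PM on Sep 18.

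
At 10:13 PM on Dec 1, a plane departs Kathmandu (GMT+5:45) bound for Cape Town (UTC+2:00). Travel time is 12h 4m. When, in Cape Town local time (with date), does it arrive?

Cape Town is 3:45 behind Kathmandu.
After 12 hours 4 minutes it is 10:17 AM (Dec 2) in Kathmandu.
Shift by the zone difference: 10:17 AM − 3:45 = 6:32 AM on Dec 2 in Cape Town.

6:32 AM on Dec 2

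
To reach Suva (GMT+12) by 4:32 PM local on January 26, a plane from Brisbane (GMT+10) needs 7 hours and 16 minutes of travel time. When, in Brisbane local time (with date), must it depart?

7:16 AM on January 26

Target arrival in UTC: 4:32 PM − 12:00 = 4:32 AM on Jan 26.
Subtract 7 hours 16 minutes → departure 9:16 PM UTC on Jan 25.
Brisbane is UTC+10:00: 9:16 PM + 10:00 = 7:16 AM on Jan 26.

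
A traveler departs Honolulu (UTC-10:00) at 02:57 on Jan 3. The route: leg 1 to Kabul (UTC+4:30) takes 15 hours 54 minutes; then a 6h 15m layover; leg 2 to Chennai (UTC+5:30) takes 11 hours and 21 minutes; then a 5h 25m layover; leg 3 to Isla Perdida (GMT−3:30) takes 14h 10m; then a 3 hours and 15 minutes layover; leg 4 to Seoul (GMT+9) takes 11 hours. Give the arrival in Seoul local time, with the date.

17:17 on January 6

Convert departure to UTC: 02:57 + 10:00 = 12:57 UTC on Jan 3.
Add 15 hours 54 minutes leg 1 → 04:51 UTC (Jan 4).
Add 6 hours 15 minutes layover in Kabul → 11:06 UTC.
Add 11 hours and 21 minutes leg 2 → 22:27 UTC.
Add 5 hours and 25 minutes layover in Chennai → 03:52 UTC (Jan 5).
Add 14 hours and 10 minutes leg 3 → 18:02 UTC.
Add 3 hours 15 minutes layover in Isla Perdida → 21:17 UTC.
Add 11 hours leg 4 → 08:17 UTC (Jan 6).
Seoul is UTC+9:00, so local arrival = 08:17 + 9:00 = 17:17 on Jan 6.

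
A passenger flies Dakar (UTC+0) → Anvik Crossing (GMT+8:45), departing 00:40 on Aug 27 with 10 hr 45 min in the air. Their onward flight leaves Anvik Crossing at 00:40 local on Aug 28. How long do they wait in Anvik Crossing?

Dakar is at UTC+0, so departure is already 00:40 UTC on Aug 27.
Add 10 hours 45 minutes flight time → 11:25 UTC.
Anvik Crossing is UTC+8:45, so local arrival = 11:25 + 8:45 = 20:10 on Aug 27.
Layover = 00:40 − 20:10 (+1 day) = 4 hours 30 minutes.

4 hours 30 minutes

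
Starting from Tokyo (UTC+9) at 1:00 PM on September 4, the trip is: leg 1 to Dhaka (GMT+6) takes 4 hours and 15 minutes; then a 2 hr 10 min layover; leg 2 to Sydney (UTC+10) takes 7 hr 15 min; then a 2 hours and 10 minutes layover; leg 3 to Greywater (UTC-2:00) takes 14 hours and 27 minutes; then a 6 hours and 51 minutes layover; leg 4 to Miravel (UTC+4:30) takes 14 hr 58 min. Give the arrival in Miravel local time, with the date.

12:36 PM on September 6

Convert departure to UTC: 1:00 PM − 9:00 = 4:00 AM UTC on Sep 4.
Add 4 hours 15 minutes leg 1 → 8:15 AM UTC.
Add 2 hours and 10 minutes layover in Dhaka → 10:25 AM UTC.
Add 7 hours and 15 minutes leg 2 → 5:40 PM UTC.
Add 2 hours and 10 minutes layover in Sydney → 7:50 PM UTC.
Add 14 hours and 27 minutes leg 3 → 10:17 AM UTC (Sep 5).
Add 6 hours 51 minutes layover in Greywater → 5:08 PM UTC.
Add 14 hours and 58 minutes leg 4 → 8:06 AM UTC (Sep 6).
Miravel is UTC+4:30, so local arrival = 8:06 AM + 4:30 = 12:36 PM on Sep 6.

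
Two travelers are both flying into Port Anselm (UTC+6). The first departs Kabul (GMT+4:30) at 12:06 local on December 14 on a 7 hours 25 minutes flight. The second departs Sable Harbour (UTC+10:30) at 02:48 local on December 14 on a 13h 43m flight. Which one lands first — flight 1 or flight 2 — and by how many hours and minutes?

the second, by 9 hours

Flight 1 in UTC: 12:06 − 4:30 = 07:36 on Dec 14.
+7 hours 25 minutes → arrive 15:01 UTC on Dec 14.
Flight 2 in UTC: 02:48 − 10:30 = 16:18 on Dec 13.
+13 hours and 43 minutes → arrive 06:01 UTC on Dec 14.
Flight 2 lands earlier by 9 hours.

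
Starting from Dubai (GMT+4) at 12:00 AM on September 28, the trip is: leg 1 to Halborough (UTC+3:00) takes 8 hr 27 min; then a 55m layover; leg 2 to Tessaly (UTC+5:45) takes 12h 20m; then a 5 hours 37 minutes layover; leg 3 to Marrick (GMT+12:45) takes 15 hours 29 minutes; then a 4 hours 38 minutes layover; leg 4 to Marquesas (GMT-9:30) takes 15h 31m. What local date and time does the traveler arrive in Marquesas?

Convert departure to UTC: 12:00 AM − 4:00 = 8:00 PM UTC on Sep 27.
Add 8 hours 27 minutes leg 1 → 4:27 AM UTC (Sep 28).
Add 55 minutes layover in Halborough → 5:22 AM UTC.
Add 12 hours 20 minutes leg 2 → 5:42 PM UTC.
Add 5 hours and 37 minutes layover in Tessaly → 11:19 PM UTC.
Add 15 hours and 29 minutes leg 3 → 2:48 PM UTC (Sep 29).
Add 4 hours and 38 minutes layover in Marrick → 7:26 PM UTC.
Add 15 hours and 31 minutes leg 4 → 10:57 AM UTC (Sep 30).
Marquesas is UTC−9:30, so local arrival = 10:57 AM − 9:30 = 1:27 AM on Sep 30.

1:27 AM on September 30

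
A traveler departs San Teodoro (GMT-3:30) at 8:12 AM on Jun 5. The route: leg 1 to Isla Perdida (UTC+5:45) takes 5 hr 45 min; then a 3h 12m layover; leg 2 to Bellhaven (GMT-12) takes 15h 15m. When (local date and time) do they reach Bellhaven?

Convert departure to UTC: 8:12 AM + 3:30 = 11:42 AM UTC on Jun 5.
Add 5 hours 45 minutes leg 1 → 5:27 PM UTC.
Add 3 hours and 12 minutes layover in Isla Perdida → 8:39 PM UTC.
Add 15 hours and 15 minutes leg 2 → 11:54 AM UTC (Jun 6).
Bellhaven is UTC−12:00, so local arrival = 11:54 AM − 12:00 = 11:54 PM on Jun 5.

11:54 PM on Jun 5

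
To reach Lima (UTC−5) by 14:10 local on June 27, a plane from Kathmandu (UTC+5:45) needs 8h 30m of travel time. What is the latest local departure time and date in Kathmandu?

16:25 on Jun 27

Target arrival in UTC: 14:10 + 5:00 = 19:10 on Jun 27.
Subtract 8 hours and 30 minutes → departure 10:40 UTC on Jun 27.
Kathmandu is UTC+5:45: 10:40 + 5:45 = 16:25 on Jun 27.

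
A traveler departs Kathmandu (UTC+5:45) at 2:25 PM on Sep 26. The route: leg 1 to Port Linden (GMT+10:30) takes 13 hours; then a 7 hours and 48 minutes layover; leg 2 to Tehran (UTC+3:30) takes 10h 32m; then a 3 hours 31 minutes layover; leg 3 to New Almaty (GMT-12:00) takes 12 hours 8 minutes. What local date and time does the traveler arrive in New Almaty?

Convert departure to UTC: 2:25 PM − 5:45 = 8:40 AM UTC on Sep 26.
Add 13 hours leg 1 → 9:40 PM UTC.
Add 7 hours 48 minutes layover in Port Linden → 5:28 AM UTC (Sep 27).
Add 10 hours and 32 minutes leg 2 → 4:00 PM UTC.
Add 3 hours and 31 minutes layover in Tehran → 7:31 PM UTC.
Add 12 hours 8 minutes leg 3 → 7:39 AM UTC (Sep 28).
New Almaty is UTC−12:00, so local arrival = 7:39 AM − 12:00 = 7:39 PM on Sep 27.

7:39 PM on Sep 27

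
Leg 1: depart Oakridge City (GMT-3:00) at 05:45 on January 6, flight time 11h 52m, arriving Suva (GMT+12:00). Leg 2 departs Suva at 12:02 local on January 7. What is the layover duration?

Convert departure to UTC: 05:45 + 3:00 = 08:45 UTC on Jan 6.
Add 11 hours and 52 minutes flight time → 20:37 UTC.
Suva is UTC+12:00, so local arrival = 20:37 + 12:00 = 08:37 on Jan 7.
Layover = 12:02 − 08:37 = 3 hours 25 minutes.

3 hours 25 minutes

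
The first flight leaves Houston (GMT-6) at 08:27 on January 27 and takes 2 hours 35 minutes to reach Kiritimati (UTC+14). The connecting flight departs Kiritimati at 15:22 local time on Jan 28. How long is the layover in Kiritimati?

Convert departure to UTC: 08:27 + 6:00 = 14:27 UTC on Jan 27.
Add 2 hours and 35 minutes flight time → 17:02 UTC.
Kiritimati is UTC+14:00, so local arrival = 17:02 + 14:00 = 07:02 on Jan 28.
Layover = 15:22 − 07:02 = 8 hours 20 minutes.

8 hours 20 minutes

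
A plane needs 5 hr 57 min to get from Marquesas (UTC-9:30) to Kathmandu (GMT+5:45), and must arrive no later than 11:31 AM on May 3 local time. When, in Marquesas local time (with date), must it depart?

2:19 PM on May 2

Target arrival in UTC: 11:31 AM − 5:45 = 5:46 AM on May 3.
Subtract 5 hours and 57 minutes → departure 11:49 PM UTC on May 2.
Marquesas is UTC−9:30: 11:49 PM − 9:30 = 2:19 PM on May 2.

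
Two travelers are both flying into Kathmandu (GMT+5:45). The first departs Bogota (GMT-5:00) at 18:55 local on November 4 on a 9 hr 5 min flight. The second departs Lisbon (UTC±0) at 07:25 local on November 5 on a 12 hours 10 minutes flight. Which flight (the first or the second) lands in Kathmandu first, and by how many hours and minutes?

the first, by 10 hours 35 minutes

Flight 1 in UTC: 18:55 + 5:00 = 23:55 on Nov 4.
+9 hours 5 minutes → arrive 09:00 UTC on Nov 5.
Flight 2 departs at 07:25 UTC (Nov 5).
+12 hours 10 minutes → arrive 19:35 UTC on Nov 5.
Flight 1 lands earlier by 10 hours 35 minutes.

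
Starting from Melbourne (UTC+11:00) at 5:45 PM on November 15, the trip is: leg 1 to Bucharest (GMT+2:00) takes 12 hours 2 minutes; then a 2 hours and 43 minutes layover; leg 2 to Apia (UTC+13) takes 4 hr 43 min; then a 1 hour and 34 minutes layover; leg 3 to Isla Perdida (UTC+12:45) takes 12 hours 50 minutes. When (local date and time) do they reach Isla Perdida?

5:22 AM on November 17

Convert departure to UTC: 5:45 PM − 11:00 = 6:45 AM UTC on Nov 15.
Add 12 hours 2 minutes leg 1 → 6:47 PM UTC.
Add 2 hours 43 minutes layover in Bucharest → 9:30 PM UTC.
Add 4 hours and 43 minutes leg 2 → 2:13 AM UTC (Nov 16).
Add 1 hour 34 minutes layover in Apia → 3:47 AM UTC.
Add 12 hours and 50 minutes leg 3 → 4:37 PM UTC.
Isla Perdida is UTC+12:45, so local arrival = 4:37 PM + 12:45 = 5:22 AM on Nov 17.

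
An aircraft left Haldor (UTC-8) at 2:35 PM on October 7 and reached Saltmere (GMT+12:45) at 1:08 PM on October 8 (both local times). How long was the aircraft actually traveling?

1 hour 48 minutes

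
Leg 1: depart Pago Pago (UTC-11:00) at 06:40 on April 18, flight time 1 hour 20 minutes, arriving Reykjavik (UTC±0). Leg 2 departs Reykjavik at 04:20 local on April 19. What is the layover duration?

9 hours 20 minutes

Convert departure to UTC: 06:40 + 11:00 = 17:40 UTC on Apr 18.
Add 1 hour 20 minutes flight time → 19:00 UTC.
Reykjavik is UTC+0, so local arrival is the same: 19:00 on Apr 18.
Layover = 04:20 − 19:00 (+1 day) = 9 hours 20 minutes.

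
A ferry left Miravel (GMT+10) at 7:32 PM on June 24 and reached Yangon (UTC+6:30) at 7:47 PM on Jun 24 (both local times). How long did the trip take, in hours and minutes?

Departure in UTC: 7:32 PM − 10:00 = 9:32 AM on Jun 24.
Arrival in UTC: 7:47 PM − 6:30 = 1:17 PM on Jun 24.
Elapsed = 1:17 PM − 9:32 AM = 3 hours 45 minutes.

3 hours 45 minutes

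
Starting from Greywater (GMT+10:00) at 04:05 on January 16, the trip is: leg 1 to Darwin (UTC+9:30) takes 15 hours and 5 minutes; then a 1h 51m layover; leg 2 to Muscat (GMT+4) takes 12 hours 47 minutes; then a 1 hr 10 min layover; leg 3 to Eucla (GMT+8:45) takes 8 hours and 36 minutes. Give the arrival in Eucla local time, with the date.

18:19 on Jan 17

Convert departure to UTC: 04:05 − 10:00 = 18:05 UTC on Jan 15.
Add 15 hours 5 minutes leg 1 → 09:10 UTC (Jan 16).
Add 1 hour 51 minutes layover in Darwin → 11:01 UTC.
Add 12 hours 47 minutes leg 2 → 23:48 UTC.
Add 1 hour and 10 minutes layover in Muscat → 00:58 UTC (Jan 17).
Add 8 hours 36 minutes leg 3 → 09:34 UTC.
Eucla is UTC+8:45, so local arrival = 09:34 + 8:45 = 18:19 on Jan 17.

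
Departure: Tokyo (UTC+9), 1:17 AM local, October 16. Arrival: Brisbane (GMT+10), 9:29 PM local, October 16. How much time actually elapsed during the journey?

19 hours 12 minutes

Departure in UTC: 1:17 AM − 9:00 = 4:17 PM on Oct 15.
Arrival in UTC: 9:29 PM − 10:00 = 11:29 AM on Oct 16.
Elapsed = 11:29 AM − 4:17 PM (+1 day) = 19 hours 12 minutes.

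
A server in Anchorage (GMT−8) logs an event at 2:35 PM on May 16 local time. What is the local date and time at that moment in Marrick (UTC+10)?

8:35 AM on May 17

Marrick is 18:00 ahead of Anchorage.
Shift by the zone difference: 2:35 PM + 18:00 = 8:35 AM on May 17 in Marrick.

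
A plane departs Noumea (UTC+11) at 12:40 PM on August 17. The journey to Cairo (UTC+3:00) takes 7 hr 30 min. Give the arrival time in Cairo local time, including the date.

Convert departure to UTC: 12:40 PM − 11:00 = 1:40 AM UTC on Aug 17.
Add 7 hours 30 minutes travel time → 9:10 AM UTC.
Cairo is UTC+3:00, so local arrival = 9:10 AM + 3:00 = 12:10 PM on Aug 17.

12:10 PM on August 17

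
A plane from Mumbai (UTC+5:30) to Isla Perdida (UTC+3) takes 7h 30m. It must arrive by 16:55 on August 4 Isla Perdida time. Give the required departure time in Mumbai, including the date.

11:55 on August 4

Target arrival in UTC: 16:55 − 3:00 = 13:55 on Aug 4.
Subtract 7 hours 30 minutes → departure 06:25 UTC on Aug 4.
Mumbai is UTC+5:30: 06:25 + 5:30 = 11:55 on Aug 4.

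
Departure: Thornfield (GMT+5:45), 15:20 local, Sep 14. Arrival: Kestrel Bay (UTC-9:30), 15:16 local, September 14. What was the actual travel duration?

15 hours 11 minutes

Departure in UTC: 15:20 − 5:45 = 09:35 on Sep 14.
Arrival in UTC: 15:16 + 9:30 = 00:46 on Sep 15.
Elapsed = 00:46 − 09:35 (+1 day) = 15 hours 11 minutes.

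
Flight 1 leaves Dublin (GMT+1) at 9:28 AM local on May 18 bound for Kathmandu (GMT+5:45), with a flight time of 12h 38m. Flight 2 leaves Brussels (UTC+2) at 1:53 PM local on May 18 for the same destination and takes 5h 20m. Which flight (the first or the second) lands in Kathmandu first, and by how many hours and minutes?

Flight 1 in UTC: 9:28 AM − 1:00 = 8:28 AM on May 18.
+12 hours and 38 minutes → arrive 9:06 PM UTC on May 18.
Flight 2 in UTC: 1:53 PM − 2:00 = 11:53 AM on May 18.
+5 hours 20 minutes → arrive 5:13 PM UTC on May 18.
Flight 2 lands earlier by 3 hours 53 minutes.

the second, by 3 hours 53 minutes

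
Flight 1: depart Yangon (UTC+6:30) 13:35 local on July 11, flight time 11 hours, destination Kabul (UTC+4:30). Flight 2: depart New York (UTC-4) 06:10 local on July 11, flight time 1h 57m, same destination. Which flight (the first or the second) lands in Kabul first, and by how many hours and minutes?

Flight 1 in UTC: 13:35 − 6:30 = 07:05 on Jul 11.
+11 hours → arrive 18:05 UTC on Jul 11.
Flight 2 in UTC: 06:10 + 4:00 = 10:10 on Jul 11.
+1 hour 57 minutes → arrive 12:07 UTC on Jul 11.
Flight 2 lands earlier by 5 hours 58 minutes.

the second, by 5 hours 58 minutes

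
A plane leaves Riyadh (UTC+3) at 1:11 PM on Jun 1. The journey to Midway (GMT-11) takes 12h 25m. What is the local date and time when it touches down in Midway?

11:36 AM on June 1

Convert departure to UTC: 1:11 PM − 3:00 = 10:11 AM UTC on Jun 1.
Add 12 hours 25 minutes travel time → 10:36 PM UTC.
Midway is UTC−11:00, so local arrival = 10:36 PM − 11:00 = 11:36 AM on Jun 1.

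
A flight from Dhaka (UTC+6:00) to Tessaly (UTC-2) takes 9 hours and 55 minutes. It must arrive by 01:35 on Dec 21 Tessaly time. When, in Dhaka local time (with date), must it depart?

Target arrival in UTC: 01:35 + 2:00 = 03:35 on Dec 21.
Subtract 9 hours and 55 minutes → departure 17:40 UTC on Dec 20.
Dhaka is UTC+6:00: 17:40 + 6:00 = 23:40 on Dec 20.

23:40 on December 20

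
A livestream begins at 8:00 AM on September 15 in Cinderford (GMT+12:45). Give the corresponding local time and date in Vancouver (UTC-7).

Vancouver is 19:45 behind Cinderford.
Shift by the zone difference: 8:00 AM − 19:45 = 12:15 PM on Sep 14 in Vancouver.

12:15 PM on September 14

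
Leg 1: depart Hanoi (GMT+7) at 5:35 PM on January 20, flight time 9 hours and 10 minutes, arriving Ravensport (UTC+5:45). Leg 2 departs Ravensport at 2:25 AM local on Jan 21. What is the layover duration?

Convert departure to UTC: 5:35 PM − 7:00 = 10:35 AM UTC on Jan 20.
Add 9 hours 10 minutes flight time → 7:45 PM UTC.
Ravensport is UTC+5:45, so local arrival = 7:45 PM + 5:45 = 1:30 AM on Jan 21.
Layover = 2:25 AM − 1:30 AM = 55 minutes.

55 minutes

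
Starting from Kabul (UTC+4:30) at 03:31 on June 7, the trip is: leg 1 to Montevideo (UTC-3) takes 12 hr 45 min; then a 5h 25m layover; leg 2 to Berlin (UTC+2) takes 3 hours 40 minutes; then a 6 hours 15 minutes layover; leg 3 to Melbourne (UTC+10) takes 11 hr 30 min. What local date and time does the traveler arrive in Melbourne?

00:36 on Jun 9

Convert departure to UTC: 03:31 − 4:30 = 23:01 UTC on Jun 6.
Add 12 hours and 45 minutes leg 1 → 11:46 UTC (Jun 7).
Add 5 hours 25 minutes layover in Montevideo → 17:11 UTC.
Add 3 hours 40 minutes leg 2 → 20:51 UTC.
Add 6 hours 15 minutes layover in Berlin → 03:06 UTC (Jun 8).
Add 11 hours 30 minutes leg 3 → 14:36 UTC.
Melbourne is UTC+10:00, so local arrival = 14:36 + 10:00 = 00:36 on Jun 9.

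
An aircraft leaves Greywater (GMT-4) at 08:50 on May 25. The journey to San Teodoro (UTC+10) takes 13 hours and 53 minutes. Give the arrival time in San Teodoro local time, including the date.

12:43 on May 26

Convert departure to UTC: 08:50 + 4:00 = 12:50 UTC on May 25.
Add 13 hours 53 minutes travel time → 02:43 UTC (May 26).
San Teodoro is UTC+10:00, so local arrival = 02:43 + 10:00 = 12:43 on May 26.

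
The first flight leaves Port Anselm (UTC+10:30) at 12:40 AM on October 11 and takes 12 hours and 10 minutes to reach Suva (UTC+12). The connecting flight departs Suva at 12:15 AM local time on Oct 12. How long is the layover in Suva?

9 hours 55 minutes

Convert departure to UTC: 12:40 AM − 10:30 = 2:10 PM UTC on Oct 10.
Add 12 hours 10 minutes flight time → 2:20 AM UTC (Oct 11).
Suva is UTC+12:00, so local arrival = 2:20 AM + 12:00 = 2:20 PM on Oct 11.
Layover = 12:15 AM − 2:20 PM (+1 day) = 9 hours 55 minutes.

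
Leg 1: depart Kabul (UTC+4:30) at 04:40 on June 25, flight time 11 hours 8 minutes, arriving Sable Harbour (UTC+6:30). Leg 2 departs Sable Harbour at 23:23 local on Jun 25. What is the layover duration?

5 hours 35 minutes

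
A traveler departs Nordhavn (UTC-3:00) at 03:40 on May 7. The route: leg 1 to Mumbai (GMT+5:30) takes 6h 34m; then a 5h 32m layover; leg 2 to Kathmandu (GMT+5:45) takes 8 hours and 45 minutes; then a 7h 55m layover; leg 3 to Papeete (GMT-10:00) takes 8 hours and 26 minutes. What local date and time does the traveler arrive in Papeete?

09:52 on May 8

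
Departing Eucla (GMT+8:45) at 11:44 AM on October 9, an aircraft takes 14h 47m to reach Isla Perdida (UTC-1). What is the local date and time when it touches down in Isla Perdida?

4:46 PM on Oct 9

Convert departure to UTC: 11:44 AM − 8:45 = 2:59 AM UTC on Oct 9.
Add 14 hours and 47 minutes travel time → 5:46 PM UTC.
Isla Perdida is UTC−1:00, so local arrival = 5:46 PM − 1:00 = 4:46 PM on Oct 9.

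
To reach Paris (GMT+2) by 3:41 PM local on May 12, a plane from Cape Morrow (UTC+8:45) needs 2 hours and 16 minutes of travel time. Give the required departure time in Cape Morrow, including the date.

Target arrival in UTC: 3:41 PM − 2:00 = 1:41 PM on May 12.
Subtract 2 hours 16 minutes → departure 11:25 AM UTC on May 12.
Cape Morrow is UTC+8:45: 11:25 AM + 8:45 = 8:10 PM on May 12.

8:10 PM on May 12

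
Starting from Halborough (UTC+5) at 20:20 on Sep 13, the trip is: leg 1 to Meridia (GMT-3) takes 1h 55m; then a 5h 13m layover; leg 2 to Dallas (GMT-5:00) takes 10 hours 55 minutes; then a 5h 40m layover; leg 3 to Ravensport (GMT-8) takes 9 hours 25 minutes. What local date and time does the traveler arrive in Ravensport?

Convert departure to UTC: 20:20 − 5:00 = 15:20 UTC on Sep 13.
Add 1 hour and 55 minutes leg 1 → 17:15 UTC.
Add 5 hours and 13 minutes layover in Meridia → 22:28 UTC.
Add 10 hours 55 minutes leg 2 → 09:23 UTC (Sep 14).
Add 5 hours 40 minutes layover in Dallas → 15:03 UTC.
Add 9 hours and 25 minutes leg 3 → 00:28 UTC (Sep 15).
Ravensport is UTC−8:00, so local arrival = 00:28 − 8:00 = 16:28 on Sep 14.

16:28 on Sep 14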